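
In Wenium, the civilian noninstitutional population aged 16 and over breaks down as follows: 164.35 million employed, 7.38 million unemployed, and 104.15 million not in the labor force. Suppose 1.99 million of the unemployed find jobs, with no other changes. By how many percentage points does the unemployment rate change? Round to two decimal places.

The unemployment rate changes by −1.16 percentage points.

Initially, labor force = 164.35 + 7.38 = 171.73 million, so u = 7.38/171.73 = 4.30%.
After the change, unemployed falls and employed rises by 1.99; labor force unchanged → E = 166.34, U = 5.39, labor force = 171.73 million.
New unemployment rate = 5.39 / 171.73 = 3.14%.
Change = 3.14% − 4.30% = −1.16 percentage points.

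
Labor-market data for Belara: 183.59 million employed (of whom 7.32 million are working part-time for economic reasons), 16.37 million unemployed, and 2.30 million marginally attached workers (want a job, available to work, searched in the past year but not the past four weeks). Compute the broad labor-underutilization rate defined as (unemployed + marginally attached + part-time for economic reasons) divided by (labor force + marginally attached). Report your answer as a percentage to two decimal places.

Labor force = 183.59 + 16.37 = 199.96 million.
Numerator = 16.37 + 2.30 + 7.32 = 25.99 million.
Denominator = 199.96 + 2.30 = 202.26 million.
Broad rate = 25.99 / 202.26 = 12.85%.

Broad underutilization rate ≈ 12.85%.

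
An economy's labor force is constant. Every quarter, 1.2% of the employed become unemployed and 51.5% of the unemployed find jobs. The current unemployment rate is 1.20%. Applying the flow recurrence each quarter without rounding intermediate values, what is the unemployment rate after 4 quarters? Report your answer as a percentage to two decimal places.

Unemployment rate after four quarters ≈ 2.22%.

With a fixed labor force, u_{t+1} = u_t + s·(1−u_t) − f·u_t = u_t·(1−s−f) + s.
Here 1−s−f = 0.473 and s = 0.012.
u_1 = 0.012000 × 0.473 + 0.012 = 0.017676.
u_2 = 0.017676 × 0.473 + 0.012 = 0.020361.
u_3 = 0.020361 × 0.473 + 0.012 = 0.021631.
u_4 = 0.021631 × 0.473 + 0.012 = 0.022231.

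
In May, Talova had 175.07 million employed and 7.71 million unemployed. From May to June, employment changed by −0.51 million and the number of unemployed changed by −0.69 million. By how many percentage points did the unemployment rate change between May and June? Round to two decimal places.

May: labor force = 175.07 + 7.71 = 182.78; u = 7.71/182.78 = 4.22%.
June: labor force = 174.56 + 7.02 = 181.58; u = 7.02/181.58 = 3.87%.
Change = 3.87% − 4.22% = −0.35 pp.

The unemployment rate changed by −0.35 percentage points.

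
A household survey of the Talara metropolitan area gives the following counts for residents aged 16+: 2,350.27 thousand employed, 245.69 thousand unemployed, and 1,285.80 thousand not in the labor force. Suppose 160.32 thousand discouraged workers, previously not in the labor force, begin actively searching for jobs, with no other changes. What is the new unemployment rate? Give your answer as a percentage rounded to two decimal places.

Initially, labor force = 2,350.27 + 245.69 = 2,595.96 thousand, so u = 245.69/2,595.96 = 9.46%.
After the change, unemployed and labor force both rise by 160.32 → E = 2,350.27, U = 406.01, labor force = 2,756.28 thousand.
New unemployment rate = 406.01 / 2,756.28 = 14.73%.

New unemployment rate ≈ 14.73%.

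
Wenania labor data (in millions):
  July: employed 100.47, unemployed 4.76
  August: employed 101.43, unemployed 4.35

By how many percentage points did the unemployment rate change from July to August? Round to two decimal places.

The unemployment rate changed by −0.41 percentage points.

July: labor force = 100.47 + 4.76 = 105.23; u = 4.76/105.23 = 4.52%.
August: labor force = 101.43 + 4.35 = 105.78; u = 4.35/105.78 = 4.11%.
Change = 4.11% − 4.52% = −0.41 pp.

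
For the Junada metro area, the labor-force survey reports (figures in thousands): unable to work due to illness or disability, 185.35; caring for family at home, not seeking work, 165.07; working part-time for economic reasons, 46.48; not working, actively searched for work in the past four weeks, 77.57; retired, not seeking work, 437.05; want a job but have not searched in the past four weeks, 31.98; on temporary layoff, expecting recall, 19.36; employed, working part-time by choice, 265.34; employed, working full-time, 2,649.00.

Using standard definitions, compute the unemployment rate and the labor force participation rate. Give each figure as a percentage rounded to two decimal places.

Unemployment rate ≈ 3.17%; labor force participation rate ≈ 78.86%.

Employed = 46.48 + 265.34 + 2,649.00 = 2,960.82 thousand (anyone who worked, including part-time for economic reasons, counts as employed).
Unemployed = 77.57 + 19.36 = 96.93 thousand (jobless and actively searching, or on temporary layoff).
Labor force = 2,960.82 + 96.93 = 3,057.75 thousand.
Not in labor force = 185.35 + 165.07 + 437.05 + 31.98 = 819.45 thousand (those not working and not actively searching are outside the labor force — including those who want a job but have given up searching).
Civilian working-age population = 3,057.75 + 819.45 = 3,877.20 thousand.
Unemployment rate = 96.93 / 3,057.75 = 3.17%.
Labor force participation rate = 3,057.75 / 3,877.20 = 78.86%.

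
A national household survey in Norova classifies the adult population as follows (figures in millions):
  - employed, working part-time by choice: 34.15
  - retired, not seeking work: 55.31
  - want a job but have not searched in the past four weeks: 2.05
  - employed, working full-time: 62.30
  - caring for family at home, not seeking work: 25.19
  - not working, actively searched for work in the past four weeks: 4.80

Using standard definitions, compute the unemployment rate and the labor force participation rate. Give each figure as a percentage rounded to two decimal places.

Unemployment rate ≈ 4.74%; labor force participation rate ≈ 55.09%.

Employed = 34.15 + 62.30 = 96.45 million.
Unemployed = 4.80 million.
Labor force = 96.45 + 4.80 = 101.25 million.
Not in labor force = 55.31 + 2.05 + 25.19 = 82.55 million (those not working and not actively searching are outside the labor force — including those who want a job but have given up searching).
Civilian working-age population = 101.25 + 82.55 = 183.80 million.
Unemployment rate = 4.80 / 101.25 = 4.74%.
Labor force participation rate = 101.25 / 183.80 = 55.09%.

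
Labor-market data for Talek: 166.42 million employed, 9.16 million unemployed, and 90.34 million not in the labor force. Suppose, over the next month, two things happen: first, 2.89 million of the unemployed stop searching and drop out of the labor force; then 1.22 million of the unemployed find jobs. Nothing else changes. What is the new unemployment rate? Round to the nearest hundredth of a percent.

New unemployment rate ≈ 2.92%.

Initially, labor force = 166.42 + 9.16 = 175.58 million, so u = 9.16/175.58 = 5.22%.
After the first change, unemployed and labor force both fall by 2.89 → E = 166.42, U = 6.27, labor force = 172.69 million.
After the second change, unemployed falls and employed rises by 1.22; labor force unchanged → E = 167.64, U = 5.05, labor force = 172.69 million.
New unemployment rate = 5.05 / 172.69 = 2.92%.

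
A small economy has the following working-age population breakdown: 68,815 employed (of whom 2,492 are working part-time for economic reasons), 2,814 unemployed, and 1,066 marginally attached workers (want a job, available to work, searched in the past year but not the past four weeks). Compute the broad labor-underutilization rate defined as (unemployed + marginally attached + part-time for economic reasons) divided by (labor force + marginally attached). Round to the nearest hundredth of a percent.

Labor force = 68,815 + 2,814 = 71,629.
Numerator = 2,814 + 1,066 + 2,492 = 6,372.
Denominator = 71,629 + 1,066 = 72,695.
Broad rate = 6,372 / 72,695 = 8.77%.

Broad underutilization rate ≈ 8.77%.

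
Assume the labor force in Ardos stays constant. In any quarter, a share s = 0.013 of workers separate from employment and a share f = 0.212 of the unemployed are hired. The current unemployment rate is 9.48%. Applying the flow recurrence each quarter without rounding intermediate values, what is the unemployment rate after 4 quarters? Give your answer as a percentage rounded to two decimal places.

Unemployment rate after four quarters ≈ 7.11%.

With a fixed labor force, u_{t+1} = u_t + s·(1−u_t) − f·u_t = u_t·(1−s−f) + s.
Here 1−s−f = 0.775 and s = 0.013.
u_1 = 0.094800 × 0.775 + 0.013 = 0.086470.
u_2 = 0.086470 × 0.775 + 0.013 = 0.080014.
u_3 = 0.080014 × 0.775 + 0.013 = 0.075011.
u_4 = 0.075011 × 0.775 + 0.013 = 0.071134.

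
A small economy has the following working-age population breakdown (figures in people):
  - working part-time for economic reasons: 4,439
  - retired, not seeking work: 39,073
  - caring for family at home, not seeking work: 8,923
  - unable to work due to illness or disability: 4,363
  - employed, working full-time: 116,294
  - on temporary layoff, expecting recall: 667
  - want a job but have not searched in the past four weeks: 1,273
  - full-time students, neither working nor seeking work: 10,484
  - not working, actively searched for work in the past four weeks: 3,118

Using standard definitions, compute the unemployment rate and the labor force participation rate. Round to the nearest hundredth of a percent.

Employed = 4,439 + 116,294 = 120,733 (anyone who worked, including part-time for economic reasons, counts as employed).
Unemployed = 667 + 3,118 = 3,785 (jobless and actively searching, or on temporary layoff).
Labor force = 120,733 + 3,785 = 124,518.
Not in labor force = 39,073 + 8,923 + 4,363 + 1,273 + 10,484 = 64,116 (those not working and not actively searching are outside the labor force — including those who want a job but have given up searching).
Civilian working-age population = 124,518 + 64,116 = 188,634.
Unemployment rate = 3,785 / 124,518 = 3.04%.
Labor force participation rate = 124,518 / 188,634 = 66.01%.

Unemployment rate ≈ 3.04%; labor force participation rate ≈ 66.01%.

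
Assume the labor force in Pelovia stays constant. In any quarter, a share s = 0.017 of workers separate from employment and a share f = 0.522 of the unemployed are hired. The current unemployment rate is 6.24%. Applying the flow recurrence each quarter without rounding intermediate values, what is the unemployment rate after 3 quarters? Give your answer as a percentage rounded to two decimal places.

Unemployment rate after three quarters ≈ 3.46%.

With a fixed labor force, u_{t+1} = u_t + s·(1−u_t) − f·u_t = u_t·(1−s−f) + s.
Here 1−s−f = 0.461 and s = 0.017.
u_1 = 0.062400 × 0.461 + 0.017 = 0.045766.
u_2 = 0.045766 × 0.461 + 0.017 = 0.038098.
u_3 = 0.038098 × 0.461 + 0.017 = 0.034563.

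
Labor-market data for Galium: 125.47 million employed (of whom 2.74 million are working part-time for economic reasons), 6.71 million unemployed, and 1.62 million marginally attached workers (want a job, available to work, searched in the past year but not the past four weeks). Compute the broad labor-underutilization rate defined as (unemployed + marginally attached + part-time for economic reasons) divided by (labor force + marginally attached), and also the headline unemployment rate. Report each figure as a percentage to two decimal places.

Labor force = 125.47 + 6.71 = 132.18 million.
Numerator = 6.71 + 1.62 + 2.74 = 11.07 million.
Denominator = 132.18 + 1.62 = 133.80 million.
Broad rate = 11.07 / 133.80 = 8.27%.
Headline unemployment rate = 6.71 / 132.18 = 5.08%.

Broad underutilization rate ≈ 8.27%; headline unemployment rate ≈ 5.08%.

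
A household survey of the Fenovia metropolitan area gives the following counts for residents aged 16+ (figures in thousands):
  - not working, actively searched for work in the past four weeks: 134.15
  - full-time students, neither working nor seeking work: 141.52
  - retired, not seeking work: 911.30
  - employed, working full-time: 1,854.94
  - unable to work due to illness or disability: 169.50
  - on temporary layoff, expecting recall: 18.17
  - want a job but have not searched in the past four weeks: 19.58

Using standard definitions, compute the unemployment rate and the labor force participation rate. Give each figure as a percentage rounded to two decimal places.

Unemployment rate ≈ 7.59%; labor force participation rate ≈ 61.78%.

Employed = 1,854.94 thousand.
Unemployed = 134.15 + 18.17 = 152.32 thousand (jobless and actively searching, or on temporary layoff).
Labor force = 1,854.94 + 152.32 = 2,007.26 thousand.
Not in labor force = 141.52 + 911.30 + 169.50 + 19.58 = 1,241.90 thousand (those not working and not actively searching are outside the labor force — including those who want a job but have given up searching).
Civilian working-age population = 2,007.26 + 1,241.90 = 3,249.16 thousand.
Unemployment rate = 152.32 / 2,007.26 = 7.59%.
Labor force participation rate = 2,007.26 / 3,249.16 = 61.78%.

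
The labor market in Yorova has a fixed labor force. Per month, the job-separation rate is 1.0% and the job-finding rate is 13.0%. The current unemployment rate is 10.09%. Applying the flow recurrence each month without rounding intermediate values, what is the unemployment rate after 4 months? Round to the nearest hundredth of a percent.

With a fixed labor force, u_{t+1} = u_t + s·(1−u_t) − f·u_t = u_t·(1−s−f) + s.
Here 1−s−f = 0.860 and s = 0.010.
u_1 = 0.100900 × 0.860 + 0.010 = 0.096774.
u_2 = 0.096774 × 0.860 + 0.010 = 0.093226.
u_3 = 0.093226 × 0.860 + 0.010 = 0.090174.
u_4 = 0.090174 × 0.860 + 0.010 = 0.087550.

Unemployment rate after four months ≈ 8.75%.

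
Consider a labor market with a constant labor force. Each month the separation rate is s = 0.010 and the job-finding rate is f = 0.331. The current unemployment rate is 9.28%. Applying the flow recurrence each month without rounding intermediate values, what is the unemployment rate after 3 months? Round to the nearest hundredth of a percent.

Unemployment rate after three months ≈ 4.75%.

With a fixed labor force, u_{t+1} = u_t + s·(1−u_t) − f·u_t = u_t·(1−s−f) + s.
Here 1−s−f = 0.659 and s = 0.010.
u_1 = 0.092800 × 0.659 + 0.010 = 0.071155.
u_2 = 0.071155 × 0.659 + 0.010 = 0.056891.
u_3 = 0.056891 × 0.659 + 0.010 = 0.047491.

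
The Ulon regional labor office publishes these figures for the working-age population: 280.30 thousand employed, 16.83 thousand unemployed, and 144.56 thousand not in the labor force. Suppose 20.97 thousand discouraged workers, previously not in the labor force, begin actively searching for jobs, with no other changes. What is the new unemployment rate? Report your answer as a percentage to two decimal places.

Initially, labor force = 280.30 + 16.83 = 297.13 thousand, so u = 16.83/297.13 = 5.66%.
After the change, unemployed and labor force both rise by 20.97 → E = 280.30, U = 37.80, labor force = 318.10 thousand.
New unemployment rate = 37.80 / 318.10 = 11.88%.

New unemployment rate ≈ 11.88%.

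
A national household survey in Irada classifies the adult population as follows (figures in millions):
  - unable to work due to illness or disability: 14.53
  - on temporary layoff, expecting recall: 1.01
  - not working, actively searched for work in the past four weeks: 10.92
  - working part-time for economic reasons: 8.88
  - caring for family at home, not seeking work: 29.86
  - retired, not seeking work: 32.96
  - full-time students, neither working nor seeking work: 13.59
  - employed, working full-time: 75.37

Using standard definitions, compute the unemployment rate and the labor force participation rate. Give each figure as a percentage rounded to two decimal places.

Employed = 8.88 + 75.37 = 84.25 million (anyone who worked, including part-time for economic reasons, counts as employed).
Unemployed = 1.01 + 10.92 = 11.93 million (jobless and actively searching, or on temporary layoff).
Labor force = 84.25 + 11.93 = 96.18 million.
Not in labor force = 14.53 + 29.86 + 32.96 + 13.59 = 90.94 million (those not working and not actively searching are outside the labor force).
Civilian working-age population = 96.18 + 90.94 = 187.12 million.
Unemployment rate = 11.93 / 96.18 = 12.40%.
Labor force participation rate = 96.18 / 187.12 = 51.40%.

Unemployment rate ≈ 12.40%; labor force participation rate ≈ 51.40%.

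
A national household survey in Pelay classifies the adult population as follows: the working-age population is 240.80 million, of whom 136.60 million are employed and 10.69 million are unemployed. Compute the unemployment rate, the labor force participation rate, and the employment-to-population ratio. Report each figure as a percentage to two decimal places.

Unemployment rate ≈ 7.26%; labor force participation rate ≈ 61.17%; employment-population ratio ≈ 56.73%.

Labor force = employed + unemployed = 136.60 + 10.69 = 147.29 million.
Unemployment rate = 10.69 / 147.29 = 7.26%.
Labor force participation rate = 147.29 / 240.80 = 61.17%.
Employment-population ratio = 136.60 / 240.80 = 56.73%.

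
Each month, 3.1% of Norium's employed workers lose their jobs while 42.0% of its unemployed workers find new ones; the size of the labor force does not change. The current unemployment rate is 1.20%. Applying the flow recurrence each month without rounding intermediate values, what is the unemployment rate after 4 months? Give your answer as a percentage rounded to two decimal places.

With a fixed labor force, u_{t+1} = u_t + s·(1−u_t) − f·u_t = u_t·(1−s−f) + s.
Here 1−s−f = 0.549 and s = 0.031.
u_1 = 0.012000 × 0.549 + 0.031 = 0.037588.
u_2 = 0.037588 × 0.549 + 0.031 = 0.051636.
u_3 = 0.051636 × 0.549 + 0.031 = 0.059348.
u_4 = 0.059348 × 0.549 + 0.031 = 0.063582.

Unemployment rate after four months ≈ 6.36%.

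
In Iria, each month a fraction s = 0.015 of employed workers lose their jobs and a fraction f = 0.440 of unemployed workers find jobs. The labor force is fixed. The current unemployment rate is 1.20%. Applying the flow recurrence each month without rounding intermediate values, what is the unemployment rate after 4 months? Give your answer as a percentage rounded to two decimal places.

Unemployment rate after four months ≈ 3.11%.

With a fixed labor force, u_{t+1} = u_t + s·(1−u_t) − f·u_t = u_t·(1−s−f) + s.
Here 1−s−f = 0.545 and s = 0.015.
u_1 = 0.012000 × 0.545 + 0.015 = 0.021540.
u_2 = 0.021540 × 0.545 + 0.015 = 0.026739.
u_3 = 0.026739 × 0.545 + 0.015 = 0.029573.
u_4 = 0.029573 × 0.545 + 0.015 = 0.031117.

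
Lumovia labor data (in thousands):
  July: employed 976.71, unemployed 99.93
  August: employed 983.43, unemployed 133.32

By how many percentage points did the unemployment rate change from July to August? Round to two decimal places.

The unemployment rate changed by +2.66 percentage points.

July: labor force = 976.71 + 99.93 = 1,076.64; u = 99.93/1,076.64 = 9.28%.
August: labor force = 983.43 + 133.32 = 1,116.75; u = 133.32/1,116.75 = 11.94%.
Change = 11.94% − 9.28% = +2.66 pp.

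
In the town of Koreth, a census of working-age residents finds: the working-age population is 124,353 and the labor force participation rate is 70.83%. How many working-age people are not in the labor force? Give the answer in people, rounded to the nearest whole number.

Share not in the labor force = 1 − 0.7083 = 0.2917.
Not in labor force = 0.2917 × 124,353 ≈ 36,274.

About 36,274 are not in the labor force.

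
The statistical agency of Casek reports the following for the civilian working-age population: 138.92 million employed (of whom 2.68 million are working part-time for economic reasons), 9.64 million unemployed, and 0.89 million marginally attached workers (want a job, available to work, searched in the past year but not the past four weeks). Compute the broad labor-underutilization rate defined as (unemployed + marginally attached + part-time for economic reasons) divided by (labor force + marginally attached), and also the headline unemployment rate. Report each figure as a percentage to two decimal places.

Broad underutilization rate ≈ 8.84%; headline unemployment rate ≈ 6.49%.

Labor force = 138.92 + 9.64 = 148.56 million.
Numerator = 9.64 + 0.89 + 2.68 = 13.21 million.
Denominator = 148.56 + 0.89 = 149.45 million.
Broad rate = 13.21 / 149.45 = 8.84%.
Headline unemployment rate = 9.64 / 148.56 = 6.49%.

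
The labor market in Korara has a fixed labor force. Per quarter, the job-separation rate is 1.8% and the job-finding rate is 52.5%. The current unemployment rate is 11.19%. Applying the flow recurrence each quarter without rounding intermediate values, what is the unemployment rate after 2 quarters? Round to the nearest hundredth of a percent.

With a fixed labor force, u_{t+1} = u_t + s·(1−u_t) − f·u_t = u_t·(1−s−f) + s.
Here 1−s−f = 0.457 and s = 0.018.
u_1 = 0.111900 × 0.457 + 0.018 = 0.069138.
u_2 = 0.069138 × 0.457 + 0.018 = 0.049596.

Unemployment rate after two quarters ≈ 4.96%.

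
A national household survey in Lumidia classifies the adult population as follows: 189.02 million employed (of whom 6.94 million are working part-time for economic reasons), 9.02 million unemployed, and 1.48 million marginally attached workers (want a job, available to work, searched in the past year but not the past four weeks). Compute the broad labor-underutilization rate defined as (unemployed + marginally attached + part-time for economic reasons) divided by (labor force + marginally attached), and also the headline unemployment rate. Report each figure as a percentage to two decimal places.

Broad underutilization rate ≈ 8.74%; headline unemployment rate ≈ 4.55%.

Labor force = 189.02 + 9.02 = 198.04 million.
Numerator = 9.02 + 1.48 + 6.94 = 17.44 million.
Denominator = 198.04 + 1.48 = 199.52 million.
Broad rate = 17.44 / 199.52 = 8.74%.
Headline unemployment rate = 9.02 / 198.04 = 4.55%.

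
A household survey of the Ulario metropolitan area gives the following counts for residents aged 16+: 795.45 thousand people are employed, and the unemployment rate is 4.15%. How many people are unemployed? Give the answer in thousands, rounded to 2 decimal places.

About 34.44 thousand are unemployed.

Let U be the number unemployed. The labor force is E + U, and U/(E+U) = 0.0415.
So U = 0.0415 × 795.45 / (1 − 0.0415) = 33.0112 / 0.9585 ≈ 34.44 thousand.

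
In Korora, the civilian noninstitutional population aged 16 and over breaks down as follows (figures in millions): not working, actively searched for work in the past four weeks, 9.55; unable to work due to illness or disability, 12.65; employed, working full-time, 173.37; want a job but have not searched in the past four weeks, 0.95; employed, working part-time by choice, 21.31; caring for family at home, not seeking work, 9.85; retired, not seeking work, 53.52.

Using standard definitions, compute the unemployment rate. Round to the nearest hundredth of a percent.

Unemployment rate ≈ 4.68%.

Employed = 173.37 + 21.31 = 194.68 million.
Unemployed = 9.55 million.
Labor force = 194.68 + 9.55 = 204.23 million.
Unemployment rate = 9.55 / 204.23 = 4.68%.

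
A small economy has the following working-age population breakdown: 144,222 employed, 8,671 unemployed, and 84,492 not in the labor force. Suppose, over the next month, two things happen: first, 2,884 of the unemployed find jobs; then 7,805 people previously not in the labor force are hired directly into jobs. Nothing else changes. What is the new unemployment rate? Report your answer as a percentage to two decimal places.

Initially, labor force = 144,222 + 8,671 = 152,893, so u = 8,671/152,893 = 5.67%.
After the first change, unemployed falls and employed rises by 2,884; labor force unchanged → E = 147,106, U = 5,787, labor force = 152,893.
After the second change, employed and labor force both rise by 7,805; unemployed unchanged → E = 154,911, U = 5,787, labor force = 160,698.
New unemployment rate = 5,787 / 160,698 = 3.60%.

New unemployment rate ≈ 3.60%.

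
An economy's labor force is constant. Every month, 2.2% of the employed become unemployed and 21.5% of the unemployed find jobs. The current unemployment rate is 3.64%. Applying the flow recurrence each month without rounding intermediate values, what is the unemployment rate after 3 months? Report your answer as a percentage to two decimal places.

Unemployment rate after three months ≈ 6.78%.

With a fixed labor force, u_{t+1} = u_t + s·(1−u_t) − f·u_t = u_t·(1−s−f) + s.
Here 1−s−f = 0.763 and s = 0.022.
u_1 = 0.036400 × 0.763 + 0.022 = 0.049773.
u_2 = 0.049773 × 0.763 + 0.022 = 0.059977.
u_3 = 0.059977 × 0.763 + 0.022 = 0.067762.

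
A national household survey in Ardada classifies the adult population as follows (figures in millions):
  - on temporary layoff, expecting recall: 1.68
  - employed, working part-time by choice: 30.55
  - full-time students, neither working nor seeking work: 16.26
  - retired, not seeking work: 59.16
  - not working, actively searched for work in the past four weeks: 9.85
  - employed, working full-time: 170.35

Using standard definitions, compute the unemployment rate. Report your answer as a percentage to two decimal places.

Employed = 30.55 + 170.35 = 200.90 million.
Unemployed = 1.68 + 9.85 = 11.53 million (jobless and actively searching, or on temporary layoff).
Labor force = 200.90 + 11.53 = 212.43 million.
Unemployment rate = 11.53 / 212.43 = 5.43%.

Unemployment rate ≈ 5.43%.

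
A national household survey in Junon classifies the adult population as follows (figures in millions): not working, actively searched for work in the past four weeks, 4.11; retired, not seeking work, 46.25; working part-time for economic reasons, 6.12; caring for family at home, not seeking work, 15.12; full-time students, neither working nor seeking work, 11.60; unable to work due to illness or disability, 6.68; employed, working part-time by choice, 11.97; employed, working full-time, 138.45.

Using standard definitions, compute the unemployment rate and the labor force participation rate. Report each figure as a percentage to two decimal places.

Unemployment rate ≈ 2.56%; labor force participation rate ≈ 66.85%.

Employed = 6.12 + 11.97 + 138.45 = 156.54 million (anyone who worked, including part-time for economic reasons, counts as employed).
Unemployed = 4.11 million.
Labor force = 156.54 + 4.11 = 160.65 million.
Not in labor force = 46.25 + 15.12 + 11.60 + 6.68 = 79.65 million (those not working and not actively searching are outside the labor force).
Civilian working-age population = 160.65 + 79.65 = 240.30 million.
Unemployment rate = 4.11 / 160.65 = 2.56%.
Labor force participation rate = 160.65 / 240.30 = 66.85%.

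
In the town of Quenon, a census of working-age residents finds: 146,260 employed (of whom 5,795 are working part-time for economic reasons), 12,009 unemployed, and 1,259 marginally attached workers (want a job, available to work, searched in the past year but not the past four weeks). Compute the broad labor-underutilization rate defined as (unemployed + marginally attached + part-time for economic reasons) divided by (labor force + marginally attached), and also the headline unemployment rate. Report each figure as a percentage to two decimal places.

Broad underutilization rate ≈ 11.95%; headline unemployment rate ≈ 7.59%.

Labor force = 146,260 + 12,009 = 158,269.
Numerator = 12,009 + 1,259 + 5,795 = 19,063.
Denominator = 158,269 + 1,259 = 159,528.
Broad rate = 19,063 / 159,528 = 11.95%.
Headline unemployment rate = 12,009 / 158,269 = 7.59%.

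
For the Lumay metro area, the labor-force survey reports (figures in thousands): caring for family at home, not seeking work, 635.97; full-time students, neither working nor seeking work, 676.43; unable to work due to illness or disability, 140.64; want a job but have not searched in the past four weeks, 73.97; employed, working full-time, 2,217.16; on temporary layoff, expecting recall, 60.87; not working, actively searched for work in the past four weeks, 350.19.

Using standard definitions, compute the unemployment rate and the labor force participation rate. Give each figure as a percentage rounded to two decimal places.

Employed = 2,217.16 thousand.
Unemployed = 60.87 + 350.19 = 411.06 thousand (jobless and actively searching, or on temporary layoff).
Labor force = 2,217.16 + 411.06 = 2,628.22 thousand.
Not in labor force = 635.97 + 676.43 + 140.64 + 73.97 = 1,527.01 thousand (those not working and not actively searching are outside the labor force — including those who want a job but have given up searching).
Civilian working-age population = 2,628.22 + 1,527.01 = 4,155.23 thousand.
Unemployment rate = 411.06 / 2,628.22 = 15.64%.
Labor force participation rate = 2,628.22 / 4,155.23 = 63.25%.

Unemployment rate ≈ 15.64%; labor force participation rate ≈ 63.25%.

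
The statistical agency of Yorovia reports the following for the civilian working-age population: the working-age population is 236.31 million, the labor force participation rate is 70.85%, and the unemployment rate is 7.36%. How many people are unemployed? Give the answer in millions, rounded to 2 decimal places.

About 12.32 million are unemployed.

Labor force = 0.7085 × 236.31 = 167.43 million.
Unemployed = 0.0736 × 167.43 ≈ 12.32 million.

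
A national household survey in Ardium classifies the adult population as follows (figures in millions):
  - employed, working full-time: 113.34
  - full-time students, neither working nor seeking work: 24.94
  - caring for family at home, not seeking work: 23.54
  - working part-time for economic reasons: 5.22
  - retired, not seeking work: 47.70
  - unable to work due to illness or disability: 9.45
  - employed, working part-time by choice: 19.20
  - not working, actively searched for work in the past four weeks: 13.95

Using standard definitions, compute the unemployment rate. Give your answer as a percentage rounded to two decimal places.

Employed = 113.34 + 5.22 + 19.20 = 137.76 million (anyone who worked, including part-time for economic reasons, counts as employed).
Unemployed = 13.95 million.
Labor force = 137.76 + 13.95 = 151.71 million.
Unemployment rate = 13.95 / 151.71 = 9.20%.

Unemployment rate ≈ 9.20%.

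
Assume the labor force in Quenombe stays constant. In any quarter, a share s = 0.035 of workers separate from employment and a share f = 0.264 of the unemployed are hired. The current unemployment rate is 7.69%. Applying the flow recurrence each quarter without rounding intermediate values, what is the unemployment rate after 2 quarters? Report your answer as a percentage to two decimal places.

Unemployment rate after two quarters ≈ 9.73%.

With a fixed labor force, u_{t+1} = u_t + s·(1−u_t) − f·u_t = u_t·(1−s−f) + s.
Here 1−s−f = 0.701 and s = 0.035.
u_1 = 0.076900 × 0.701 + 0.035 = 0.088907.
u_2 = 0.088907 × 0.701 + 0.035 = 0.097324.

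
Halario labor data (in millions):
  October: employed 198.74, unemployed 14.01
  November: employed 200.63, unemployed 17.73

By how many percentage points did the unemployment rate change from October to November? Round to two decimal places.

October: labor force = 198.74 + 14.01 = 212.75; u = 14.01/212.75 = 6.59%.
November: labor force = 200.63 + 17.73 = 218.36; u = 17.73/218.36 = 8.12%.
Change = 8.12% − 6.59% = +1.53 pp.

The unemployment rate changed by +1.53 percentage points.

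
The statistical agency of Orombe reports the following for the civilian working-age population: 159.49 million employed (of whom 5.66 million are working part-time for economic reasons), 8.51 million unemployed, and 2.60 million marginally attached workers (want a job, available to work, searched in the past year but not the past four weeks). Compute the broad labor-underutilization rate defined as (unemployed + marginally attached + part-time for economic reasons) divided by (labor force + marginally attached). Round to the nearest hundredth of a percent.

Labor force = 159.49 + 8.51 = 168.00 million.
Numerator = 8.51 + 2.60 + 5.66 = 16.77 million.
Denominator = 168.00 + 2.60 = 170.60 million.
Broad rate = 16.77 / 170.60 = 9.83%.

Broad underutilization rate ≈ 9.83%.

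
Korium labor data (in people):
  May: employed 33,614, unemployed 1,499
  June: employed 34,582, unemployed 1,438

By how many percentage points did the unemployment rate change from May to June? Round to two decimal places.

May: labor force = 33,614 + 1,499 = 35,113; u = 1,499/35,113 = 4.27%.
June: labor force = 34,582 + 1,438 = 36,020; u = 1,438/36,020 = 3.99%.
Change = 3.99% − 4.27% = −0.28 pp.

The unemployment rate changed by −0.28 percentage points.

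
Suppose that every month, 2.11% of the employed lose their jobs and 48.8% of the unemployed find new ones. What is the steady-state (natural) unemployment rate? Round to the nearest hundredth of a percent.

At steady state the flows balance: s·E = f·U, so U/(E+U) = s/(s+f).
u* = 2.11 / (2.11 + 48.8) = 2.11 / 50.91 = 4.14%.

Steady-state unemployment rate ≈ 4.14%.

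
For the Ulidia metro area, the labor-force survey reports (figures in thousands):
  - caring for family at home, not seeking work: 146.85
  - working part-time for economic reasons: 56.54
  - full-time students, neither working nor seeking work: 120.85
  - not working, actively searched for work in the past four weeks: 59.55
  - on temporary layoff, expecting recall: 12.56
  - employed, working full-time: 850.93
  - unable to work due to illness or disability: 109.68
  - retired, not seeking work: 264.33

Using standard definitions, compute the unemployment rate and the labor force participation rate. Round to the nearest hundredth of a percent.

Employed = 56.54 + 850.93 = 907.47 thousand (anyone who worked, including part-time for economic reasons, counts as employed).
Unemployed = 59.55 + 12.56 = 72.11 thousand (jobless and actively searching, or on temporary layoff).
Labor force = 907.47 + 72.11 = 979.58 thousand.
Not in labor force = 146.85 + 120.85 + 109.68 + 264.33 = 641.71 thousand (those not working and not actively searching are outside the labor force).
Civilian working-age population = 979.58 + 641.71 = 1,621.29 thousand.
Unemployment rate = 72.11 / 979.58 = 7.36%.
Labor force participation rate = 979.58 / 1,621.29 = 60.42%.

Unemployment rate ≈ 7.36%; labor force participation rate ≈ 60.42%.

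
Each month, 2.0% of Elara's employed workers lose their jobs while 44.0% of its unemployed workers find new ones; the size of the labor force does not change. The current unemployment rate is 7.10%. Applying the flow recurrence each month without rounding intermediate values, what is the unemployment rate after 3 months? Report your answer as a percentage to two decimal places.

Unemployment rate after three months ≈ 4.78%.

With a fixed labor force, u_{t+1} = u_t + s·(1−u_t) − f·u_t = u_t·(1−s−f) + s.
Here 1−s−f = 0.540 and s = 0.020.
u_1 = 0.071000 × 0.540 + 0.020 = 0.058340.
u_2 = 0.058340 × 0.540 + 0.020 = 0.051504.
u_3 = 0.051504 × 0.540 + 0.020 = 0.047812.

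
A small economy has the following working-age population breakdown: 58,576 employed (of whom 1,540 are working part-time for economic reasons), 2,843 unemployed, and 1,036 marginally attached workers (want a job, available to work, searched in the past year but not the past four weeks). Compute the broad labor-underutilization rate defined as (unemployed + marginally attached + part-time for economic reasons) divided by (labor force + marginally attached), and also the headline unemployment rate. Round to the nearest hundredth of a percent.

Broad underutilization rate ≈ 8.68%; headline unemployment rate ≈ 4.63%.

Labor force = 58,576 + 2,843 = 61,419.
Numerator = 2,843 + 1,036 + 1,540 = 5,419.
Denominator = 61,419 + 1,036 = 62,455.
Broad rate = 5,419 / 62,455 = 8.68%.
Headline unemployment rate = 2,843 / 61,419 = 4.63%.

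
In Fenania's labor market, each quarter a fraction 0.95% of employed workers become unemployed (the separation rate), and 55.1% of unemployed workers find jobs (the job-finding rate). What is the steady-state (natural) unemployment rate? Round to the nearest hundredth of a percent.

At steady state the flows balance: s·E = f·U, so U/(E+U) = s/(s+f).
u* = 0.95 / (0.95 + 55.1) = 0.95 / 56.05 = 1.69%.

Steady-state unemployment rate ≈ 1.69%.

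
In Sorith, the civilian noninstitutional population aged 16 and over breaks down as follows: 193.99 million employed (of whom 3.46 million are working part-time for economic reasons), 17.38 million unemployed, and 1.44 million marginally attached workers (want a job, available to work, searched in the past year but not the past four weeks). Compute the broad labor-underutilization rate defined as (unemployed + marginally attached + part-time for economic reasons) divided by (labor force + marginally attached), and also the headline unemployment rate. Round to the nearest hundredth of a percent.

Broad underutilization rate ≈ 10.47%; headline unemployment rate ≈ 8.22%.

Labor force = 193.99 + 17.38 = 211.37 million.
Numerator = 17.38 + 1.44 + 3.46 = 22.28 million.
Denominator = 211.37 + 1.44 = 212.81 million.
Broad rate = 22.28 / 212.81 = 10.47%.
Headline unemployment rate = 17.38 / 211.37 = 8.22%.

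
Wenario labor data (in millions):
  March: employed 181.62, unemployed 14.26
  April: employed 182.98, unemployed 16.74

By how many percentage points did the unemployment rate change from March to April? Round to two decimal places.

The unemployment rate changed by +1.10 percentage points.

March: labor force = 181.62 + 14.26 = 195.88; u = 14.26/195.88 = 7.28%.
April: labor force = 182.98 + 16.74 = 199.72; u = 16.74/199.72 = 8.38%.
Change = 8.38% − 7.28% = +1.10 pp.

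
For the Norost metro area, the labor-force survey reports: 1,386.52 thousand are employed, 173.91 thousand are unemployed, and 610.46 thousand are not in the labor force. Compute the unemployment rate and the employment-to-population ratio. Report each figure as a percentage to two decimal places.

Labor force = employed + unemployed = 1,386.52 + 173.91 = 1,560.43 thousand.
Working-age population = 1,560.43 + 610.46 = 2,170.89 thousand.
Unemployment rate = 173.91 / 1,560.43 = 11.15%.
Employment-population ratio = 1,386.52 / 2,170.89 = 63.87%.

Unemployment rate ≈ 11.15%; employment-population ratio ≈ 63.87%.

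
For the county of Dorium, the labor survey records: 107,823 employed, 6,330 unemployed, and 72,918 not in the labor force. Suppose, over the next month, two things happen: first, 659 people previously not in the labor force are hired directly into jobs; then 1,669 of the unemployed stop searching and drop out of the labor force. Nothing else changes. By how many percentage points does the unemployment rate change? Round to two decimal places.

Initially, labor force = 107,823 + 6,330 = 114,153, so u = 6,330/114,153 = 5.55%.
After the first change, employed and labor force both rise by 659; unemployed unchanged → E = 108,482, U = 6,330, labor force = 114,812.
After the second change, unemployed and labor force both fall by 1,669 → E = 108,482, U = 4,661, labor force = 113,143.
New unemployment rate = 4,661 / 113,143 = 4.12%.
Change = 4.12% − 5.55% = −1.43 percentage points.

The unemployment rate changes by −1.43 percentage points.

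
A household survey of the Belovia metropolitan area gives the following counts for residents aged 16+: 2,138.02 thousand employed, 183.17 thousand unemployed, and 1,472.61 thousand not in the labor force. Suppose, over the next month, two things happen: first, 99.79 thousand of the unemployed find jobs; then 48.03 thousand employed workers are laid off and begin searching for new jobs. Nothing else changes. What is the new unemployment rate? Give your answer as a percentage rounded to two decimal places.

New unemployment rate ≈ 5.66%.

Initially, labor force = 2,138.02 + 183.17 = 2,321.19 thousand, so u = 183.17/2,321.19 = 7.89%.
After the first change, unemployed falls and employed rises by 99.79; labor force unchanged → E = 2,237.81, U = 83.38, labor force = 2,321.19 thousand.
After the second change, employed falls and unemployed rises by 48.03; labor force unchanged → E = 2,189.78, U = 131.41, labor force = 2,321.19 thousand.
New unemployment rate = 131.41 / 2,321.19 = 5.66%.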